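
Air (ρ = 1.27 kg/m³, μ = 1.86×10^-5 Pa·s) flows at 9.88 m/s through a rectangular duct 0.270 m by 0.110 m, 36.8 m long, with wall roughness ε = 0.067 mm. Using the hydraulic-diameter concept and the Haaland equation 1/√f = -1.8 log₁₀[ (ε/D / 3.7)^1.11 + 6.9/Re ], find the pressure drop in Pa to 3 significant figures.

ΔP ≈ 286 Pa

Hydraulic diameter D_h = 4A/P = 4·(0.27·0.11)/(2·(0.27+0.11)) = 0.1188/0.76 = 0.1563 m.
Re = ρVD_h/μ = 1.27·9.88·0.1563/1.86e-05 = 1.055e+05.
ε/D_h = 6.7e-05/0.1563 = 0.000429; Haaland gives 1/√f = -1.8 log₁₀[4.27e-05+6.54e-05] = 7.139, so f = 0.01962.
ΔP = f(L/D_h)(ρV²/2) = 0.01962·36.8/0.1563·61.99 = 286.4 Pa.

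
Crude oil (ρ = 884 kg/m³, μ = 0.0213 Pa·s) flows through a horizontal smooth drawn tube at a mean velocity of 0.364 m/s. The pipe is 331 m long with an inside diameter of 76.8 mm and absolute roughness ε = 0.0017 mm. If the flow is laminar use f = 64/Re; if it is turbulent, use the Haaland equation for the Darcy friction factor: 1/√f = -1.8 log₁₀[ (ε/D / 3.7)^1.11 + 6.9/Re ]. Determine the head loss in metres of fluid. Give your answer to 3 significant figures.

h_f ≈ 1.61 m

Reynolds number Re = ρVD/μ = 884 · 0.364 · 0.0768 / 0.0213 = 1160.
Re < 2300 → laminar flow, so f = 64/Re = 64/1160 = 0.05516 (the turbulent correlation is not needed).
Darcy-Weisbach: ΔP = f(L/D)(ρV²/2) = 0.05516·(331/0.0768)·(884·0.364²/2) = 0.05516·4310·58.56 = 1.392e+04 Pa.
Head loss h_f = ΔP/(ρg) = 1.392e+04/(884·9.81) = 1.61 m.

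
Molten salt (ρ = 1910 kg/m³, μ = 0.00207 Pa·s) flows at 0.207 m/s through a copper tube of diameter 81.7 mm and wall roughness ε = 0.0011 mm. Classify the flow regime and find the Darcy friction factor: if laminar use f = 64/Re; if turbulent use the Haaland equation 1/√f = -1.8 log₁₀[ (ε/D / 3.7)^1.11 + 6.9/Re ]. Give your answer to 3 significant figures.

f ≈ 0.0274

Re = ρVD/μ = 1910·0.207·0.0817/0.00207 = 1.56e+04.
Re > 4000 → turbulent. ε/D = 1.1e-06/0.0817 = 1.35e-05; Haaland: 1/√f = -1.8 log₁₀[9.18e-07 + 0.000442] = 6.036, so f = 0.02744.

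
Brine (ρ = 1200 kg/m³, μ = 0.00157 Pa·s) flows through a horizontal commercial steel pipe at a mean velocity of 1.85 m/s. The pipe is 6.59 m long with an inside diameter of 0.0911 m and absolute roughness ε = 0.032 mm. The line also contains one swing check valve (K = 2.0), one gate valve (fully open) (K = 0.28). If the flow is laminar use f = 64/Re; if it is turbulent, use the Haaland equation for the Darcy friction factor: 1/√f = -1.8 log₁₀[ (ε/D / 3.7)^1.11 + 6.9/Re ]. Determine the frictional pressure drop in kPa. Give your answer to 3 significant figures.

ΔP ≈ 7.47 kPa

Reynolds number Re = ρVD/μ = 1200 · 1.85 · 0.0911 / 0.00157 = 1.288e+05.
Re > 4000 → turbulent. Relative roughness ε/D = 3.2e-05/0.0911 = 0.000351. Haaland: 1/√f = -1.8 log₁₀[(0.000351/3.7)^1.11 + 6.9/1.288e+05] = -1.8 log₁₀[3.43e-05 + 5.36e-05] = 7.301, so f = 0.01876.
Total minor-loss coefficient ΣK = 1·2 + 1·0.28 = 2.28.
ΔP = [f·L/D + ΣK]·(ρV²/2) = [0.01876·6.59/0.0911 + 2.28]·(1200·1.85²/2) = [1.357 + 2.28]·2054 = 7468 Pa.
ΔP = 7468 Pa = 7.47 kPa.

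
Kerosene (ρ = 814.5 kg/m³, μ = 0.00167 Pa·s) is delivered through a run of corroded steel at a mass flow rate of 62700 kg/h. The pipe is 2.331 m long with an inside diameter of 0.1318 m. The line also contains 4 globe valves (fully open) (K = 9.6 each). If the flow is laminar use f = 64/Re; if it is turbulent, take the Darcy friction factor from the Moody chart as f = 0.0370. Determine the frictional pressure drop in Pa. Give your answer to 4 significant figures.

ṁ = 62700 kg/h = 62700/3600 = 17.42 kg/s.
A = πD²/4 = π(0.1318)²/4 = 0.01364 m²; mean velocity V = ṁ/(ρA) = 17.42/(814.5 · 0.01364) = 1.567 m/s.
Reynolds number Re = ρVD/μ = 814.5 · 1.567 · 0.1318 / 0.00167 = 1.007e+05.
Re > 4000 → turbulent; use the Moody-chart value f = 0.0370.
Total minor-loss coefficient ΣK = 4·9.6 = 38.4.
ΔP = [f·L/D + ΣK]·(ρV²/2) = [0.037·2.331/0.1318 + 38.4]·(814.5·1.567²/2) = [0.6544 + 38.4]·1000 = 3.907e+04 Pa.

ΔP ≈ 39070 Pa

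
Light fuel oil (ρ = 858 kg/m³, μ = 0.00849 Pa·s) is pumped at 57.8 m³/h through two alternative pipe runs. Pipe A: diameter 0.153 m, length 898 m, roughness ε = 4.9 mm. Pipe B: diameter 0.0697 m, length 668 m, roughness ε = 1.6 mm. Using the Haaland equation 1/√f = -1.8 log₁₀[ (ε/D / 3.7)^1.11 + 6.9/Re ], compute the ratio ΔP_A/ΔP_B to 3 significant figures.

Pipe A: V = Q/A = 0.01606/0.01839 = 0.8733 m/s; Re = 1.35e+04; ε/D = 0.032; Haaland → f = 0.06105; ΔP_A = f(L/D)(ρV²/2) = 1.172e+05 Pa.
Pipe B: V = Q/A = 0.01606/0.003816 = 4.208 m/s; Re = 2.964e+04; ε/D = 0.023; Haaland → f = 0.05259; ΔP_B = f(L/D)(ρV²/2) = 3.829e+06 Pa.
ΔP_A/ΔP_B = 1.172e+05/3.829e+06 = 0.0306.

ΔP_A/ΔP_B ≈ 0.0306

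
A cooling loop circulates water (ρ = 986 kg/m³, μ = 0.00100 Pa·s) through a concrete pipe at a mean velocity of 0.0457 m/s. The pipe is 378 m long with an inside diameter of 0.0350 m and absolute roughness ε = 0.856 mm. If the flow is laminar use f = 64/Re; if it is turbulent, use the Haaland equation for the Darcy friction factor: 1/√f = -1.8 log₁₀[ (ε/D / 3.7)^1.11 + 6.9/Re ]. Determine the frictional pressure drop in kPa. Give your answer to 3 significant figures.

ΔP ≈ 0.451 kPa

Reynolds number Re = ρVD/μ = 986 · 0.0457 · 0.035 / 0.001 = 1577.
Re < 2300 → laminar flow, so f = 64/Re = 64/1577 = 0.04058 (the turbulent correlation is not needed).
Darcy-Weisbach: ΔP = f(L/D)(ρV²/2) = 0.04058·(378/0.035)·(986·0.0457²/2) = 0.04058·1.08e+04·1.03 = 451.3 Pa.
ΔP = 451.3 Pa = 0.451 kPa.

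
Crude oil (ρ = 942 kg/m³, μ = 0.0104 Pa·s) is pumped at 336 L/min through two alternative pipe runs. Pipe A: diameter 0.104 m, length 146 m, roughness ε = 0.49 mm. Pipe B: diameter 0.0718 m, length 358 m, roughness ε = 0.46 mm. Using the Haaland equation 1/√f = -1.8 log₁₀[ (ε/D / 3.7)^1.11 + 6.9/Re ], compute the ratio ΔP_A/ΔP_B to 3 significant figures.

ΔP_A/ΔP_B ≈ 0.0651

Pipe A: V = Q/A = 0.0056/0.008495 = 0.6592 m/s; Re = 6210; ε/D = 0.00471; Haaland → f = 0.04041; ΔP_A = f(L/D)(ρV²/2) = 1.161e+04 Pa.
Pipe B: V = Q/A = 0.0056/0.004049 = 1.383 m/s; Re = 8995; ε/D = 0.00641; Haaland → f = 0.03969; ΔP_B = f(L/D)(ρV²/2) = 1.783e+05 Pa.
ΔP_A/ΔP_B = 1.161e+04/1.783e+05 = 0.0651.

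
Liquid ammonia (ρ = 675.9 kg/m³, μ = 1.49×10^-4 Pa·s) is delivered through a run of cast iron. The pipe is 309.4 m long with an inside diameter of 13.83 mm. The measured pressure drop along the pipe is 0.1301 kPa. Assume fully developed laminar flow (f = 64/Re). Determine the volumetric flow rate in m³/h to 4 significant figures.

Q ≈ 0.009122 m³/h

For laminar flow, f = 64/Re with Re = ρVD/μ, so Darcy-Weisbach reduces to ΔP = 32μLV/D². Solving for V: V = ΔP·D²/(32μL) = 130.1·(0.01383)²/(32·0.000149·309.4) = 0.01687 m/s.
Check: Re = ρVD/μ = 675.9·0.01687·0.01383/0.000149 = 1058 < 2300, so the laminar assumption holds.
Q = V·A = 0.01687·(π/4·0.01383²) = 2.534e-06 m³/s = 0.009122 m³/h.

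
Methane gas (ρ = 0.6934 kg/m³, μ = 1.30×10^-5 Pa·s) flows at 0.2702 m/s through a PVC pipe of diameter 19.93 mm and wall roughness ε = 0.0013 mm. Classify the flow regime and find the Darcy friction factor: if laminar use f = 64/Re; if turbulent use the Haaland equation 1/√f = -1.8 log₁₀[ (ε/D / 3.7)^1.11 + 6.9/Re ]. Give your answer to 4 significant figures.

f ≈ 0.2228

Re = ρVD/μ = 0.6934·0.2702·0.01993/1.3e-05 = 287.2.
Re < 2300 → laminar, so f = 64/Re = 0.2228 (roughness is irrelevant in laminar flow).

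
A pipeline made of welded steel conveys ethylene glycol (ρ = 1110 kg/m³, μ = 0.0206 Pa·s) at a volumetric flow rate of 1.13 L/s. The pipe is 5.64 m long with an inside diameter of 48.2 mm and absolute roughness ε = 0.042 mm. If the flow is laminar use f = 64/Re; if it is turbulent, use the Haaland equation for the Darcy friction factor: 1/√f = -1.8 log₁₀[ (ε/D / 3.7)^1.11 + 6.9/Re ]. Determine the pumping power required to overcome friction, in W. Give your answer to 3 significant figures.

Q = 1.13 L/s = 1.13/1000 = 0.00113 m³/s.
Cross-sectional area A = πD²/4 = π(0.0482)²/4 = 0.001825 m²; mean velocity V = Q/A = 0.00113/0.001825 = 0.6193 m/s.
Reynolds number Re = ρVD/μ = 1110 · 0.6193 · 0.0482 / 0.0206 = 1608.
Re < 2300 → laminar flow, so f = 64/Re = 64/1608 = 0.03979 (the turbulent correlation is not needed).
Darcy-Weisbach: ΔP = f(L/D)(ρV²/2) = 0.03979·(5.64/0.0482)·(1110·0.6193²/2) = 0.03979·117·212.9 = 991.1 Pa.
Pumping power P = QΔP = 0.00113·991.1 = 1.120 W = 1.12 W.

P ≈ 1.12 W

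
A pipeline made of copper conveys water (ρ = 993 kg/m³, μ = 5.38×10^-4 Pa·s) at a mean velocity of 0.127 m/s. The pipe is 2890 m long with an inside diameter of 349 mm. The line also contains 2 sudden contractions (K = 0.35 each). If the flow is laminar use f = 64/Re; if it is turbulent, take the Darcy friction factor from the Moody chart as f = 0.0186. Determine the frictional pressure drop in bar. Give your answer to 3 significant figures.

Reynolds number Re = ρVD/μ = 993 · 0.127 · 0.349 / 0.000538 = 8.181e+04.
Re > 4000 → turbulent; use the Moody-chart value f = 0.0186.
Total minor-loss coefficient ΣK = 2·0.35 = 0.7.
ΔP = [f·L/D + ΣK]·(ρV²/2) = [0.0186·2890/0.349 + 0.7]·(993·0.127²/2) = [154 + 0.7]·8.008 = 1239 Pa.
ΔP = 1239 Pa = 0.0124 bar.

ΔP ≈ 0.0124 bar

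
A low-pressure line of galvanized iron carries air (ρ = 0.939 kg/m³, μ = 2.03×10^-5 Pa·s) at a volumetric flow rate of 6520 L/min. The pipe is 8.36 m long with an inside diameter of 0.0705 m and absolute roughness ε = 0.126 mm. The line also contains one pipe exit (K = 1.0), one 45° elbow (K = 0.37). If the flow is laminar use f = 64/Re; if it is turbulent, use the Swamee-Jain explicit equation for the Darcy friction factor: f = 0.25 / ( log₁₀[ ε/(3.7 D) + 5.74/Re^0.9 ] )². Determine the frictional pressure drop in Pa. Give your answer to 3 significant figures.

Q = 6520 L/min = 6520/60000 = 0.1087 m³/s.
Cross-sectional area A = πD²/4 = π(0.0705)²/4 = 0.003904 m²; mean velocity V = Q/A = 0.1087/0.003904 = 27.84 m/s.
Reynolds number Re = ρVD/μ = 0.939 · 27.84 · 0.0705 / 2.03e-05 = 9.078e+04.
Re > 4000 → turbulent. Relative roughness ε/D = 0.000126/0.0705 = 0.00179. Swamee-Jain: f = 0.25/(log₁₀[0.00179/3.7 + 5.74/9.078e+04^0.9])² = 0.25/(log₁₀[0.000483 + 0.000198])² = 0.25/(-3.167)² = 0.02493.
Total minor-loss coefficient ΣK = 1·1 + 1·0.37 = 1.37.
ΔP = [f·L/D + ΣK]·(ρV²/2) = [0.02493·8.36/0.0705 + 1.37]·(0.939·27.84²/2) = [2.956 + 1.37]·363.8 = 1574 Pa.

ΔP ≈ 1570 Pa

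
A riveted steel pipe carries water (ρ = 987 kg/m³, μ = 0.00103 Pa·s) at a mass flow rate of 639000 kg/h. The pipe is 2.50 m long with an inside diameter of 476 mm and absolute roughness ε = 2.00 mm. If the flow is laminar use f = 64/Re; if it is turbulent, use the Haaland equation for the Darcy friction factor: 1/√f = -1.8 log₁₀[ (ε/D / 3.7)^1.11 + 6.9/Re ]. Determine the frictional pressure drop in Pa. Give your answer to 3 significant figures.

ΔP ≈ 77.0 Pa

ṁ = 639000 kg/h = 639000/3600 = 177.5 kg/s.
A = πD²/4 = π(0.476)²/4 = 0.178 m²; mean velocity V = ṁ/(ρA) = 177.5/(987 · 0.178) = 1.011 m/s.
Reynolds number Re = ρVD/μ = 987 · 1.011 · 0.476 / 0.00103 = 4.61e+05.
Re > 4000 → turbulent. Relative roughness ε/D = 0.002/0.476 = 0.0042. Haaland: 1/√f = -1.8 log₁₀[(0.0042/3.7)^1.11 + 6.9/4.61e+05] = -1.8 log₁₀[0.000539 + 1.5e-05] = 5.862, so f = 0.0291.
Darcy-Weisbach: ΔP = f(L/D)(ρV²/2) = 0.0291·(2.5/0.476)·(987·1.011²/2) = 0.0291·5.252·504 = 77.03 Pa.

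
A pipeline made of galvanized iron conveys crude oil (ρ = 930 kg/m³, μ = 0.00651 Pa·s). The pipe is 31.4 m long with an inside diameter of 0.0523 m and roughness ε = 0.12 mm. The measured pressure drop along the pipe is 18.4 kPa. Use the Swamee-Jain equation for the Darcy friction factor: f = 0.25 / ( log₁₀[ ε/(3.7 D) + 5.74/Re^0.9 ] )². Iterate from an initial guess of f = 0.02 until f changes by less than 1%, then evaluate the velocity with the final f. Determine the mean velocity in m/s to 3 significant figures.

V ≈ 1.38 m/s

Rearranging Darcy-Weisbach: V = √(2·ΔP·D/(f·L·ρ)). With ε/D = 0.00012/0.0523 = 0.00229, iterate starting from f = 0.02:
  f = 0.02 → V = √(2·1.84e+04·0.0523/(0.02·31.4·930)) = 1.815 m/s; Re = ρVD/μ = 1.356e+04; f → 0.03269
  f = 0.03269 → V = 1.42 m/s; Re = 1.061e+04; f → 0.03425
  f = 0.03425 → V = 1.387 m/s; Re = 1.036e+04; f → 0.03441
Converged (Δf/f < 1%). With the final f = 0.03441: V = √(2·1.84e+04·0.0523/(0.03441·31.4·930)) = 1.384 m/s.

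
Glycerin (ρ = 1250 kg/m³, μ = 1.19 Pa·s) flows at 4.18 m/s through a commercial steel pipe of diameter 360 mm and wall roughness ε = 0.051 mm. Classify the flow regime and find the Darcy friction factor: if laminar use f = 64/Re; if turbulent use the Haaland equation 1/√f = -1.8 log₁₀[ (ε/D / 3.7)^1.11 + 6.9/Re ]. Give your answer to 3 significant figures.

Re = ρVD/μ = 1250·4.18·0.36/1.19 = 1581.
Re < 2300 → laminar, so f = 64/Re = 0.04049 (roughness is irrelevant in laminar flow).

f ≈ 0.0405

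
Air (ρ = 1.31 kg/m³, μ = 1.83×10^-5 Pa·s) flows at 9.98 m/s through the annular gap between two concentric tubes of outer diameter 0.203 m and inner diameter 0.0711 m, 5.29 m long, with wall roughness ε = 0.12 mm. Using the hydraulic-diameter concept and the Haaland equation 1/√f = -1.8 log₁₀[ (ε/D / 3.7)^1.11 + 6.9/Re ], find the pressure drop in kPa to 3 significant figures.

ΔP ≈ 0.0570 kPa

Hydraulic diameter D_h = 4A/P = D_o - D_i = 0.203 - 0.0711 = 0.1319 m.
Re = ρVD_h/μ = 1.31·9.98·0.1319/1.83e-05 = 9.423e+04.
ε/D_h = 0.00012/0.1319 = 0.00091; Haaland gives 1/√f = -1.8 log₁₀[9.86e-05+7.32e-05] = 6.777, so f = 0.02177.
ΔP = f(L/D_h)(ρV²/2) = 0.02177·5.29/0.1319·65.24 = 56.97 Pa.
ΔP = 0.0570 kPa.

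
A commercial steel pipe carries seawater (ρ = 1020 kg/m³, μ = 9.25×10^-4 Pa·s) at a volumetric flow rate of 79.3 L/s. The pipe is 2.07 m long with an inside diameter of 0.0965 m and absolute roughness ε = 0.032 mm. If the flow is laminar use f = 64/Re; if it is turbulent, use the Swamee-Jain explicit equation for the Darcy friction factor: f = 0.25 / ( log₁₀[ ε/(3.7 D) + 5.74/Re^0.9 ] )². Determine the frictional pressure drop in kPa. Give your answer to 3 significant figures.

Q = 79.3 L/s = 79.3/1000 = 0.0793 m³/s.
Cross-sectional area A = πD²/4 = π(0.0965)²/4 = 0.007314 m²; mean velocity V = Q/A = 0.0793/0.007314 = 10.84 m/s.
Reynolds number Re = ρVD/μ = 1020 · 10.84 · 0.0965 / 0.000925 = 1.154e+06.
Re > 4000 → turbulent. Relative roughness ε/D = 3.2e-05/0.0965 = 0.000332. Swamee-Jain: f = 0.25/(log₁₀[0.000332/3.7 + 5.74/1.154e+06^0.9])² = 0.25/(log₁₀[8.96e-05 + 2.01e-05])² = 0.25/(-3.96)² = 0.01594.
Darcy-Weisbach: ΔP = f(L/D)(ρV²/2) = 0.01594·(2.07/0.0965)·(1020·10.84²/2) = 0.01594·21.45·5.996e+04 = 2.051e+04 Pa.
ΔP = 2.051e+04 Pa = 20.5 kPa.

ΔP ≈ 20.5 kPa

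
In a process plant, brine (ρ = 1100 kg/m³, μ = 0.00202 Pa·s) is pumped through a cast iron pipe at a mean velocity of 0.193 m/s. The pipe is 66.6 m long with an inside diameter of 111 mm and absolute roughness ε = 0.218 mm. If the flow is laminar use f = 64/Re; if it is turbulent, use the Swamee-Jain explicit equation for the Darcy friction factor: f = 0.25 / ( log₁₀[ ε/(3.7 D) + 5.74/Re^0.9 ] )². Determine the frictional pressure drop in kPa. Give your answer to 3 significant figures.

Reynolds number Re = ρVD/μ = 1100 · 0.193 · 0.111 / 0.00202 = 1.167e+04.
Re > 4000 → turbulent. Relative roughness ε/D = 0.000218/0.111 = 0.00196. Swamee-Jain: f = 0.25/(log₁₀[0.00196/3.7 + 5.74/1.167e+04^0.9])² = 0.25/(log₁₀[0.000531 + 0.00126])² = 0.25/(-2.748)² = 0.0331.
Darcy-Weisbach: ΔP = f(L/D)(ρV²/2) = 0.0331·(66.6/0.111)·(1100·0.193²/2) = 0.0331·600·20.49 = 406.9 Pa.
ΔP = 406.9 Pa = 0.407 kPa.

ΔP ≈ 0.407 kPa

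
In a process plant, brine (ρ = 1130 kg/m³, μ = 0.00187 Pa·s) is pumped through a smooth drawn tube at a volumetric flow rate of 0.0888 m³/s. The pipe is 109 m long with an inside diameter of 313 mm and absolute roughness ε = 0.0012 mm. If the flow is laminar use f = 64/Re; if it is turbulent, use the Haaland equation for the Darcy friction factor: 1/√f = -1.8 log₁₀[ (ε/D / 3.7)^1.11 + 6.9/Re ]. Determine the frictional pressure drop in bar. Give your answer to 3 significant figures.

ΔP ≈ 0.0400 bar

Cross-sectional area A = πD²/4 = π(0.313)²/4 = 0.07694 m²; mean velocity V = Q/A = 0.0888/0.07694 = 1.154 m/s.
Reynolds number Re = ρVD/μ = 1130 · 1.154 · 0.313 / 0.00187 = 2.183e+05.
Re > 4000 → turbulent. Relative roughness ε/D = 1.2e-06/0.313 = 3.83e-06. Haaland: 1/√f = -1.8 log₁₀[(3.83e-06/3.7)^1.11 + 6.9/2.183e+05] = -1.8 log₁₀[2.28e-07 + 3.16e-05] = 8.095, so f = 0.01526.
Darcy-Weisbach: ΔP = f(L/D)(ρV²/2) = 0.01526·(109/0.313)·(1130·1.154²/2) = 0.01526·348.2·752.5 = 3999 Pa.
ΔP = 3999 Pa = 0.0400 bar.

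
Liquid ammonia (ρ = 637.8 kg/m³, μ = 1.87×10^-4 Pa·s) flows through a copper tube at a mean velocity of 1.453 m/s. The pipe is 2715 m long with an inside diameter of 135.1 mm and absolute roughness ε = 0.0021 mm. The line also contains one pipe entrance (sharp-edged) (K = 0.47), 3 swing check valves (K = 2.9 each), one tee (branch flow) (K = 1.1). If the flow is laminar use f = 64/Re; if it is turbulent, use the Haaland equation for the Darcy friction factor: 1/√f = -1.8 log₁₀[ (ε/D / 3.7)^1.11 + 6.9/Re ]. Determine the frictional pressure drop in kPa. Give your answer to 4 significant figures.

ΔP ≈ 177.8 kPa

Reynolds number Re = ρVD/μ = 637.8 · 1.453 · 0.1351 / 0.000187 = 6.695e+05.
Re > 4000 → turbulent. Relative roughness ε/D = 2.1e-06/0.1351 = 1.55e-05. Haaland: 1/√f = -1.8 log₁₀[(1.55e-05/3.7)^1.11 + 6.9/6.695e+05] = -1.8 log₁₀[1.08e-06 + 1.03e-05] = 8.899, so f = 0.01263.
Total minor-loss coefficient ΣK = 1·0.47 + 3·2.9 + 1·1.1 = 10.3.
ΔP = [f·L/D + ΣK]·(ρV²/2) = [0.01263·2715/0.1351 + 10.3]·(637.8·1.453²/2) = [253.8 + 10.3]·673.3 = 1.778e+05 Pa.
ΔP = 1.778e+05 Pa = 177.8 kPa.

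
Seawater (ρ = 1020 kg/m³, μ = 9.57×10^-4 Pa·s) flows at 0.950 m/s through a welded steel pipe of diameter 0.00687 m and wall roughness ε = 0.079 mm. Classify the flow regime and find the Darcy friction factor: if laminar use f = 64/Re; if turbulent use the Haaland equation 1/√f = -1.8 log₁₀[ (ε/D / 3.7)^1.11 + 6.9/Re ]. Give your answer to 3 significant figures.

Re = ρVD/μ = 1020·0.95·0.00687/0.000957 = 6956.
Re > 4000 → turbulent. ε/D = 7.9e-05/0.00687 = 0.0115; Haaland: 1/√f = -1.8 log₁₀[0.00165 + 0.000992] = 4.641, so f = 0.04642.

f ≈ 0.0464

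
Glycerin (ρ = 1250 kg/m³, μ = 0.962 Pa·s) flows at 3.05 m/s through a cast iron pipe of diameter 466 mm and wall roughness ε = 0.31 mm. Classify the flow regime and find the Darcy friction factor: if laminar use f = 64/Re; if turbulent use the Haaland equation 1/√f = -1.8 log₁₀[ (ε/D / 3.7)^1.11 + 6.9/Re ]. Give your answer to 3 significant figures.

Re = ρVD/μ = 1250·3.05·0.466/0.962 = 1847.
Re < 2300 → laminar, so f = 64/Re = 0.03465 (roughness is irrelevant in laminar flow).

f ≈ 0.0347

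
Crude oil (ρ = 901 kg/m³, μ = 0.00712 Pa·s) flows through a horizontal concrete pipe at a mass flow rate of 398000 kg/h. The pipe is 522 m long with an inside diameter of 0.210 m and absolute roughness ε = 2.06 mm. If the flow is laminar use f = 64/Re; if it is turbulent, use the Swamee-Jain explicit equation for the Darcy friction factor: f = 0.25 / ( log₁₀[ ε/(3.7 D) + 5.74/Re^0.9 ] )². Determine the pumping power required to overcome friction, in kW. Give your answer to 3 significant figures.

ṁ = 398000 kg/h = 398000/3600 = 110.6 kg/s.
A = πD²/4 = π(0.21)²/4 = 0.03464 m²; mean velocity V = ṁ/(ρA) = 110.6/(901 · 0.03464) = 3.543 m/s.
Reynolds number Re = ρVD/μ = 901 · 3.543 · 0.21 / 0.00712 = 9.414e+04.
Re > 4000 → turbulent. Relative roughness ε/D = 0.00206/0.21 = 0.00981. Swamee-Jain: f = 0.25/(log₁₀[0.00981/3.7 + 5.74/9.414e+04^0.9])² = 0.25/(log₁₀[0.00265 + 0.000192])² = 0.25/(-2.546)² = 0.03856.
Darcy-Weisbach: ΔP = f(L/D)(ρV²/2) = 0.03856·(522/0.21)·(901·3.543²/2) = 0.03856·2486·5654 = 5.419e+05 Pa.
Q = ṁ/ρ = 110.6/901 = 0.1227 m³/s.
Pumping power P = QΔP = 0.1227·5.419e+05 = 66500 W = 66.5 kW.

P ≈ 66.5 kW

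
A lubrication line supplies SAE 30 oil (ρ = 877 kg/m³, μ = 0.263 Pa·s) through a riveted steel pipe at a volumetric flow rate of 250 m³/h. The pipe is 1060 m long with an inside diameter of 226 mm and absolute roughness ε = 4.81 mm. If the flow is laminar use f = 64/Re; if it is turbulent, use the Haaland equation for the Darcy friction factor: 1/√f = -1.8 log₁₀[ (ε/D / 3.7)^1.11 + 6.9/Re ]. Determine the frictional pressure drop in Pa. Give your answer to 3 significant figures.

ΔP ≈ 302000 Pa

Q = 250 m³/h = 250/3600 = 0.06944 m³/s.
Cross-sectional area A = πD²/4 = π(0.226)²/4 = 0.04011 m²; mean velocity V = Q/A = 0.06944/0.04011 = 1.731 m/s.
Reynolds number Re = ρVD/μ = 877 · 1.731 · 0.226 / 0.263 = 1305.
Re < 2300 → laminar flow, so f = 64/Re = 64/1305 = 0.04906 (the turbulent correlation is not needed).
Darcy-Weisbach: ΔP = f(L/D)(ρV²/2) = 0.04906·(1060/0.226)·(877·1.731²/2) = 0.04906·4690·1314 = 3.024e+05 Pa.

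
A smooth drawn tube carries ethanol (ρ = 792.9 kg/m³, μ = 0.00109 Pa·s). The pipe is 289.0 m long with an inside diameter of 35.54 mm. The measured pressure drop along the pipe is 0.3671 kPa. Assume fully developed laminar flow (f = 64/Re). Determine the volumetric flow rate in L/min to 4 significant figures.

For laminar flow, f = 64/Re with Re = ρVD/μ, so Darcy-Weisbach reduces to ΔP = 32μLV/D². Solving for V: V = ΔP·D²/(32μL) = 367.1·(0.03554)²/(32·0.00109·289) = 0.046 m/s.
Check: Re = ρVD/μ = 792.9·0.046·0.03554/0.00109 = 1189 < 2300, so the laminar assumption holds.
Q = V·A = 0.046·(π/4·0.03554²) = 4.563e-05 m³/s = 2.738 L/min.

Q ≈ 2.738 L/min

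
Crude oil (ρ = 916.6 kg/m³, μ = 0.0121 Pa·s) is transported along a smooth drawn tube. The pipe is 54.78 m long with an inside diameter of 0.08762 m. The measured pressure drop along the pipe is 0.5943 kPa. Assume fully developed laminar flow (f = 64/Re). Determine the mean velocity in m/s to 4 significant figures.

V ≈ 0.2151 m/s

For laminar flow, f = 64/Re with Re = ρVD/μ, so Darcy-Weisbach reduces to ΔP = 32μLV/D². Solving for V: V = ΔP·D²/(32μL) = 594.3·(0.08762)²/(32·0.0121·54.78) = 0.2151 m/s.
Check: Re = ρVD/μ = 916.6·0.2151·0.08762/0.0121 = 1428 < 2300, so the laminar assumption holds.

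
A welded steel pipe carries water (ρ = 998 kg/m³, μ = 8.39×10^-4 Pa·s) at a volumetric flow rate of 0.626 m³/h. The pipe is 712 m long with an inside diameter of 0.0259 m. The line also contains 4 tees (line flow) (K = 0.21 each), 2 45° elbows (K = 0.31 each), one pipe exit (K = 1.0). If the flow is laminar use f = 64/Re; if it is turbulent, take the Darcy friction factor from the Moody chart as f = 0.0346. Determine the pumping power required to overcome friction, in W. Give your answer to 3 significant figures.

P ≈ 9.01 W

Q = 0.626 m³/h = 0.626/3600 = 0.0001739 m³/s.
Cross-sectional area A = πD²/4 = π(0.0259)²/4 = 0.0005269 m²; mean velocity V = Q/A = 0.0001739/0.0005269 = 0.3301 m/s.
Reynolds number Re = ρVD/μ = 998 · 0.3301 · 0.0259 / 0.000839 = 1.017e+04.
Re > 4000 → turbulent; use the Moody-chart value f = 0.0346.
Total minor-loss coefficient ΣK = 4·0.21 + 2·0.31 + 1·1 = 2.46.
ΔP = [f·L/D + ΣK]·(ρV²/2) = [0.0346·712/0.0259 + 2.46]·(998·0.3301²/2) = [951.2 + 2.46]·54.36 = 5.184e+04 Pa.
Pumping power P = QΔP = 0.0001739·5.184e+04 = 9.014 W = 9.01 W.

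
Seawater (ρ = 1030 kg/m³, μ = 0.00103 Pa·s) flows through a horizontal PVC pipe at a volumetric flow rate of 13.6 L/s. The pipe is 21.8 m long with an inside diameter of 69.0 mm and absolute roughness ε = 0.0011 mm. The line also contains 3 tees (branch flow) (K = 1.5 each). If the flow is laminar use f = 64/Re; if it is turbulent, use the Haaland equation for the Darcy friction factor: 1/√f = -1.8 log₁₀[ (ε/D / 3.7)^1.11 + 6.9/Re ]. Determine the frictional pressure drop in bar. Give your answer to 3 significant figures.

ΔP ≈ 0.628 bar

Q = 13.6 L/s = 13.6/1000 = 0.0136 m³/s.
Cross-sectional area A = πD²/4 = π(0.069)²/4 = 0.003739 m²; mean velocity V = Q/A = 0.0136/0.003739 = 3.637 m/s.
Reynolds number Re = ρVD/μ = 1030 · 3.637 · 0.069 / 0.00103 = 2.51e+05.
Re > 4000 → turbulent. Relative roughness ε/D = 1.1e-06/0.069 = 1.59e-05. Haaland: 1/√f = -1.8 log₁₀[(1.59e-05/3.7)^1.11 + 6.9/2.51e+05] = -1.8 log₁₀[1.11e-06 + 2.75e-05] = 8.178, so f = 0.01495.
Total minor-loss coefficient ΣK = 3·1.5 = 4.5.
ΔP = [f·L/D + ΣK]·(ρV²/2) = [0.01495·21.8/0.069 + 4.5]·(1030·3.637²/2) = [4.723 + 4.5]·6813 = 6.284e+04 Pa.
ΔP = 6.284e+04 Pa = 0.628 bar.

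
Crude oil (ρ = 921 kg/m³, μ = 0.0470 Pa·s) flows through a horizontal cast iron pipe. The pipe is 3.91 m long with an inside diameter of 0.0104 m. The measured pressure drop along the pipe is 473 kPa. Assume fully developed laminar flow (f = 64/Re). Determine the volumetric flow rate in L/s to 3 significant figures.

Q ≈ 0.739 L/s

For laminar flow, f = 64/Re with Re = ρVD/μ, so Darcy-Weisbach reduces to ΔP = 32μLV/D². Solving for V: V = ΔP·D²/(32μL) = 4.73e+05·(0.0104)²/(32·0.047·3.91) = 8.7 m/s.
Check: Re = ρVD/μ = 921·8.7·0.0104/0.047 = 1773 < 2300, so the laminar assumption holds.
Q = V·A = 8.7·(π/4·0.0104²) = 0.000739 m³/s = 0.739 L/s.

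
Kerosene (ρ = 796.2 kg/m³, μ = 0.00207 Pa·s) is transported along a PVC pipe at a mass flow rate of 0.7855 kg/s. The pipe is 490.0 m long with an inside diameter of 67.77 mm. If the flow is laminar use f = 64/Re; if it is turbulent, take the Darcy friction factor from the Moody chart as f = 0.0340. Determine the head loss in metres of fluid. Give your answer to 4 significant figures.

h_f ≈ 0.9373 m

A = πD²/4 = π(0.06777)²/4 = 0.003607 m²; mean velocity V = ṁ/(ρA) = 0.7855/(796.2 · 0.003607) = 0.2735 m/s.
Reynolds number Re = ρVD/μ = 796.2 · 0.2735 · 0.06777 / 0.00207 = 7129.
Re > 4000 → turbulent; use the Moody-chart value f = 0.0340.
Darcy-Weisbach: ΔP = f(L/D)(ρV²/2) = 0.034·(490/0.06777)·(796.2·0.2735²/2) = 0.034·7230·29.78 = 7321 Pa.
Head loss h_f = ΔP/(ρg) = 7321/(796.2·9.81) = 0.9373 m.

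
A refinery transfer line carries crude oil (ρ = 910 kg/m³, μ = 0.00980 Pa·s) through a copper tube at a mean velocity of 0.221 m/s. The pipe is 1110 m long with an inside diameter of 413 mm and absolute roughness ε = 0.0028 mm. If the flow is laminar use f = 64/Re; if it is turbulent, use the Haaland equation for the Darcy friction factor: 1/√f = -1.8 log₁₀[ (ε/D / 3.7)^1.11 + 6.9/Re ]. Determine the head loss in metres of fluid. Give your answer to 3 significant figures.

h_f ≈ 0.216 m

Reynolds number Re = ρVD/μ = 910 · 0.221 · 0.413 / 0.0098 = 8475.
Re > 4000 → turbulent. Relative roughness ε/D = 2.8e-06/0.413 = 6.78e-06. Haaland: 1/√f = -1.8 log₁₀[(6.78e-06/3.7)^1.11 + 6.9/8475] = -1.8 log₁₀[4.28e-07 + 0.000814] = 5.56, so f = 0.03234.
Darcy-Weisbach: ΔP = f(L/D)(ρV²/2) = 0.03234·(1110/0.413)·(910·0.221²/2) = 0.03234·2688·22.22 = 1932 Pa.
Head loss h_f = ΔP/(ρg) = 1932/(910·9.81) = 0.216 m.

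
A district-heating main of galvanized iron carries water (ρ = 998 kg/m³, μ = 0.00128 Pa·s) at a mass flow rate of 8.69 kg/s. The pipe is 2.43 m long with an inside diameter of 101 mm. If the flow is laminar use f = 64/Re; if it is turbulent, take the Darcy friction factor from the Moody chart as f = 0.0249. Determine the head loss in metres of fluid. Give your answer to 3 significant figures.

h_f ≈ 0.0361 m

A = πD²/4 = π(0.101)²/4 = 0.008012 m²; mean velocity V = ṁ/(ρA) = 8.69/(998 · 0.008012) = 1.087 m/s.
Reynolds number Re = ρVD/μ = 998 · 1.087 · 0.101 / 0.00128 = 8.559e+04.
Re > 4000 → turbulent; use the Moody-chart value f = 0.0249.
Darcy-Weisbach: ΔP = f(L/D)(ρV²/2) = 0.0249·(2.43/0.101)·(998·1.087²/2) = 0.0249·24.06·589.4 = 353.1 Pa.
Head loss h_f = ΔP/(ρg) = 353.1/(998·9.81) = 0.0361 m.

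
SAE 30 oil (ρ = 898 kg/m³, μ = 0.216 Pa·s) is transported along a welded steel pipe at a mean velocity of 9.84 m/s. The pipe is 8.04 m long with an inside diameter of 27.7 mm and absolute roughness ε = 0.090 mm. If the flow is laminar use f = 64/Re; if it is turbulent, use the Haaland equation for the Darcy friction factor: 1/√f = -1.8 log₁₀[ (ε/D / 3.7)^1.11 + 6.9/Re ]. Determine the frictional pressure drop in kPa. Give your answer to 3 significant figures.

Reynolds number Re = ρVD/μ = 898 · 9.84 · 0.0277 / 0.216 = 1133.
Re < 2300 → laminar flow, so f = 64/Re = 64/1133 = 0.05648 (the turbulent correlation is not needed).
Darcy-Weisbach: ΔP = f(L/D)(ρV²/2) = 0.05648·(8.04/0.0277)·(898·9.84²/2) = 0.05648·290.3·4.347e+04 = 7.127e+05 Pa.
ΔP = 7.127e+05 Pa = 713 kPa.

ΔP ≈ 713 kPa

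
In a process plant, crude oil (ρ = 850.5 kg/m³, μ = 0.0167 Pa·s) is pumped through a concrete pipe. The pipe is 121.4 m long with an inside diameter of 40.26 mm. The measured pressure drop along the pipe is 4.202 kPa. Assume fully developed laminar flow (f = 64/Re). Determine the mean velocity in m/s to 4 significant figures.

V ≈ 0.1050 m/s

For laminar flow, f = 64/Re with Re = ρVD/μ, so Darcy-Weisbach reduces to ΔP = 32μLV/D². Solving for V: V = ΔP·D²/(32μL) = 4202·(0.04026)²/(32·0.0167·121.4) = 0.105 m/s.
Check: Re = ρVD/μ = 850.5·0.105·0.04026/0.0167 = 215.3 < 2300, so the laminar assumption holds.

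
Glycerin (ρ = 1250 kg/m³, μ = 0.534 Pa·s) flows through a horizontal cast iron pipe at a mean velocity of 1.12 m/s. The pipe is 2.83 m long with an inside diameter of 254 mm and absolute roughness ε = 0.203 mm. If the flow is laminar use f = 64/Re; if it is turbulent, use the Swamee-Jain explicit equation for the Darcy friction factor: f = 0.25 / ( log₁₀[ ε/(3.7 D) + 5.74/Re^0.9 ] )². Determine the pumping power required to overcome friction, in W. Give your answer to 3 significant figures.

Reynolds number Re = ρVD/μ = 1250 · 1.12 · 0.254 / 0.534 = 665.9.
Re < 2300 → laminar flow, so f = 64/Re = 64/665.9 = 0.09611 (the turbulent correlation is not needed).
Darcy-Weisbach: ΔP = f(L/D)(ρV²/2) = 0.09611·(2.83/0.254)·(1250·1.12²/2) = 0.09611·11.14·784 = 839.5 Pa.
Q = V·A = 1.12·0.05067 = 0.05675 m³/s.
Pumping power P = QΔP = 0.05675·839.5 = 47.64 W = 47.6 W.

P ≈ 47.6 W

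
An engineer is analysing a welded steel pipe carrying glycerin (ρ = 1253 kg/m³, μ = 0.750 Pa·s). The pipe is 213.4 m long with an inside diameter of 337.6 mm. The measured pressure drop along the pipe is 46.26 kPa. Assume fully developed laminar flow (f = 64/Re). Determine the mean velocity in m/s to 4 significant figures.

For laminar flow, f = 64/Re with Re = ρVD/μ, so Darcy-Weisbach reduces to ΔP = 32μLV/D². Solving for V: V = ΔP·D²/(32μL) = 4.626e+04·(0.3376)²/(32·0.75·213.4) = 1.029 m/s.
Check: Re = ρVD/μ = 1253·1.029·0.3376/0.75 = 580.6 < 2300, so the laminar assumption holds.

V ≈ 1.029 m/s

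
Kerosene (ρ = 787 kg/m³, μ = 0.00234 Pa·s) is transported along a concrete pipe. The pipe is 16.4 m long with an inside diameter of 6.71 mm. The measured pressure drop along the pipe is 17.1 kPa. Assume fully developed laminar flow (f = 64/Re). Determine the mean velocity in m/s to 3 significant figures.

For laminar flow, f = 64/Re with Re = ρVD/μ, so Darcy-Weisbach reduces to ΔP = 32μLV/D². Solving for V: V = ΔP·D²/(32μL) = 1.71e+04·(0.00671)²/(32·0.00234·16.4) = 0.6269 m/s.
Check: Re = ρVD/μ = 787·0.6269·0.00671/0.00234 = 1415 < 2300, so the laminar assumption holds.

V ≈ 0.627 m/s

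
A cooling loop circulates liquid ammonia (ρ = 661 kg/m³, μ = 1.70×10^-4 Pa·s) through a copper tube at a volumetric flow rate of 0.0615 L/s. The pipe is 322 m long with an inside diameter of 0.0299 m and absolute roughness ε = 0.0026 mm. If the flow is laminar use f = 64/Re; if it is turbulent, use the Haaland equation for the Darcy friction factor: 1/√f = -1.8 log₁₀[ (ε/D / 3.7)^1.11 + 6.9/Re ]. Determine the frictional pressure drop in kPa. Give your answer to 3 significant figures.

Q = 0.0615 L/s = 0.0615/1000 = 6.15e-05 m³/s.
Cross-sectional area A = πD²/4 = π(0.0299)²/4 = 0.0007022 m²; mean velocity V = Q/A = 6.15e-05/0.0007022 = 0.08759 m/s.
Reynolds number Re = ρVD/μ = 661 · 0.08759 · 0.0299 / 0.00017 = 1.018e+04.
Re > 4000 → turbulent. Relative roughness ε/D = 2.6e-06/0.0299 = 8.7e-05. Haaland: 1/√f = -1.8 log₁₀[(8.7e-05/3.7)^1.11 + 6.9/1.018e+04] = -1.8 log₁₀[7.28e-06 + 0.000678] = 5.696, so f = 0.03082.
Darcy-Weisbach: ΔP = f(L/D)(ρV²/2) = 0.03082·(322/0.0299)·(661·0.08759²/2) = 0.03082·1.077e+04·2.535 = 841.6 Pa.
ΔP = 841.6 Pa = 0.842 kPa.

ΔP ≈ 0.842 kPa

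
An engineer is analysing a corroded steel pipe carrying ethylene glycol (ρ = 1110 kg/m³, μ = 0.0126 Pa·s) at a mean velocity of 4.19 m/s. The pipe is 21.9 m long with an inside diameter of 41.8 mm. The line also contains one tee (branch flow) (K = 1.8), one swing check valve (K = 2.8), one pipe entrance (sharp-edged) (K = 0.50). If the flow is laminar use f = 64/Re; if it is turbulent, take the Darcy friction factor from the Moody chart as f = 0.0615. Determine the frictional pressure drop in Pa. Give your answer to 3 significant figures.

ΔP ≈ 364000 Pa

Reynolds number Re = ρVD/μ = 1110 · 4.19 · 0.0418 / 0.0126 = 1.543e+04.
Re > 4000 → turbulent; use the Moody-chart value f = 0.0615.
Total minor-loss coefficient ΣK = 1·1.8 + 1·2.8 + 1·0.5 = 5.1.
ΔP = [f·L/D + ΣK]·(ρV²/2) = [0.0615·21.9/0.0418 + 5.1]·(1110·4.19²/2) = [32.22 + 5.1]·9744 = 3.636e+05 Pa.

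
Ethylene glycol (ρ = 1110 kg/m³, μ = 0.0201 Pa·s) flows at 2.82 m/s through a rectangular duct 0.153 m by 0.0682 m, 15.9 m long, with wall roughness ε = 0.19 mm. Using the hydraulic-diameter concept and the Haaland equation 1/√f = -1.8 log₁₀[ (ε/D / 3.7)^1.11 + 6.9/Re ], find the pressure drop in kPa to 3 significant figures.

Hydraulic diameter D_h = 4A/P = 4·(0.153·0.0682)/(2·(0.153+0.0682)) = 0.04174/0.4424 = 0.09435 m.
Re = ρVD_h/μ = 1110·2.82·0.09435/0.0201 = 1.469e+04.
ε/D_h = 0.00019/0.09435 = 0.00201; Haaland gives 1/√f = -1.8 log₁₀[0.000238+0.00047] = 5.67, so f = 0.0311.
ΔP = f(L/D_h)(ρV²/2) = 0.0311·15.9/0.09435·4414 = 2.313e+04 Pa.
ΔP = 23.1 kPa.

ΔP ≈ 23.1 kPa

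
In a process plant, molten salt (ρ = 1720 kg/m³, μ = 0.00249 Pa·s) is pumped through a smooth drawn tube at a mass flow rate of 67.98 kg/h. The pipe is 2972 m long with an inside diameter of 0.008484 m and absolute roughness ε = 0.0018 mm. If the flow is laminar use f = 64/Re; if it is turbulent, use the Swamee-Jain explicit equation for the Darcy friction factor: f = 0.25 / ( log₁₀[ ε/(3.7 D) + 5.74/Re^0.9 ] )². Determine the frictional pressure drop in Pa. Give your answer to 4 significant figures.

ṁ = 67.98 kg/h = 67.98/3600 = 0.01888 kg/s.
A = πD²/4 = π(0.008484)²/4 = 5.653e-05 m²; mean velocity V = ṁ/(ρA) = 0.01888/(1720 · 5.653e-05) = 0.1942 m/s.
Reynolds number Re = ρVD/μ = 1720 · 0.1942 · 0.008484 / 0.00249 = 1138.
Re < 2300 → laminar flow, so f = 64/Re = 64/1138 = 0.05623 (the turbulent correlation is not needed).
Darcy-Weisbach: ΔP = f(L/D)(ρV²/2) = 0.05623·(2972/0.008484)·(1720·0.1942²/2) = 0.05623·3.503e+05·32.44 = 6.389e+05 Pa.

ΔP ≈ 638900 Pa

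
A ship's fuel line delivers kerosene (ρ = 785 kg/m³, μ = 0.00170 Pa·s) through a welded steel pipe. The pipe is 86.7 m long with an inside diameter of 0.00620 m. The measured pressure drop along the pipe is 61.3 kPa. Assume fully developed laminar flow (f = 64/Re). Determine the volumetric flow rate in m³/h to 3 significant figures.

For laminar flow, f = 64/Re with Re = ρVD/μ, so Darcy-Weisbach reduces to ΔP = 32μLV/D². Solving for V: V = ΔP·D²/(32μL) = 6.13e+04·(0.0062)²/(32·0.0017·86.7) = 0.4996 m/s.
Check: Re = ρVD/μ = 785·0.4996·0.0062/0.0017 = 1430 < 2300, so the laminar assumption holds.
Q = V·A = 0.4996·(π/4·0.0062²) = 1.508e-05 m³/s = 0.0543 m³/h.

Q ≈ 0.0543 m³/h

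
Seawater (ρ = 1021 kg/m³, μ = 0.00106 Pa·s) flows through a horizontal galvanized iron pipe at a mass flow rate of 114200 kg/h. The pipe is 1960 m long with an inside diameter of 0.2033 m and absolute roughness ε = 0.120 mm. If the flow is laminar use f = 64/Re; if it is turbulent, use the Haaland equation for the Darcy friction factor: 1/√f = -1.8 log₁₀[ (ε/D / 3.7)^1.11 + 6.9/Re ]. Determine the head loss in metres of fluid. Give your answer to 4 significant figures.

h_f ≈ 8.642 m

ṁ = 114200 kg/h = 114200/3600 = 31.72 kg/s.
A = πD²/4 = π(0.2033)²/4 = 0.03246 m²; mean velocity V = ṁ/(ρA) = 31.72/(1021 · 0.03246) = 0.9571 m/s.
Reynolds number Re = ρVD/μ = 1021 · 0.9571 · 0.2033 / 0.00106 = 1.874e+05.
Re > 4000 → turbulent. Relative roughness ε/D = 0.00012/0.2033 = 0.00059. Haaland: 1/√f = -1.8 log₁₀[(0.00059/3.7)^1.11 + 6.9/1.874e+05] = -1.8 log₁₀[6.1e-05 + 3.68e-05] = 7.217, so f = 0.0192.
Darcy-Weisbach: ΔP = f(L/D)(ρV²/2) = 0.0192·(1960/0.2033)·(1021·0.9571²/2) = 0.0192·9641·467.7 = 8.655e+04 Pa.
Head loss h_f = ΔP/(ρg) = 8.655e+04/(1021·9.81) = 8.642 m.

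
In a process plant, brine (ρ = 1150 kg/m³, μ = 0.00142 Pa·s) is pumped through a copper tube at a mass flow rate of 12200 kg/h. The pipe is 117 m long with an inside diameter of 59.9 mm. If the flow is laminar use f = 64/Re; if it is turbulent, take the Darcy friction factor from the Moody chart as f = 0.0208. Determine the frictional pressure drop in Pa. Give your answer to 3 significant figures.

ΔP ≈ 25500 Pa

ṁ = 12200 kg/h = 12200/3600 = 3.389 kg/s.
A = πD²/4 = π(0.0599)²/4 = 0.002818 m²; mean velocity V = ṁ/(ρA) = 3.389/(1150 · 0.002818) = 1.046 m/s.
Reynolds number Re = ρVD/μ = 1150 · 1.046 · 0.0599 / 0.00142 = 5.073e+04.
Re > 4000 → turbulent; use the Moody-chart value f = 0.0208.
Darcy-Weisbach: ΔP = f(L/D)(ρV²/2) = 0.0208·(117/0.0599)·(1150·1.046²/2) = 0.0208·1953·628.8 = 2.555e+04 Pa.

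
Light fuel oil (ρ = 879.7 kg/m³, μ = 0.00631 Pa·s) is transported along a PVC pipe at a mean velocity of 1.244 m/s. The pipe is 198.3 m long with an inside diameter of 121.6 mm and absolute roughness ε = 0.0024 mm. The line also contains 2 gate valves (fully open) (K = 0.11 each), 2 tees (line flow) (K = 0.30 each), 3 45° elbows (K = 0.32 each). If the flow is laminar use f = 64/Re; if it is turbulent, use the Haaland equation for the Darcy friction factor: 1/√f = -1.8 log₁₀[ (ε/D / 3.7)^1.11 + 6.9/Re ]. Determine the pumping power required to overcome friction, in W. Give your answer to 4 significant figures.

P ≈ 425.4 W

Reynolds number Re = ρVD/μ = 879.7 · 1.244 · 0.1216 / 0.00631 = 2.109e+04.
Re > 4000 → turbulent. Relative roughness ε/D = 2.4e-06/0.1216 = 1.97e-05. Haaland: 1/√f = -1.8 log₁₀[(1.97e-05/3.7)^1.11 + 6.9/2.109e+04] = -1.8 log₁₀[1.4e-06 + 0.000327] = 6.27, so f = 0.02544.
Total minor-loss coefficient ΣK = 2·0.11 + 2·0.3 + 3·0.32 = 1.78.
ΔP = [f·L/D + ΣK]·(ρV²/2) = [0.02544·198.3/0.1216 + 1.78]·(879.7·1.244²/2) = [41.48 + 1.78]·680.7 = 2.945e+04 Pa.
Q = V·A = 1.244·0.01161 = 0.01445 m³/s.
Pumping power P = QΔP = 0.01445·2.945e+04 = 425.42 W = 425.4 W.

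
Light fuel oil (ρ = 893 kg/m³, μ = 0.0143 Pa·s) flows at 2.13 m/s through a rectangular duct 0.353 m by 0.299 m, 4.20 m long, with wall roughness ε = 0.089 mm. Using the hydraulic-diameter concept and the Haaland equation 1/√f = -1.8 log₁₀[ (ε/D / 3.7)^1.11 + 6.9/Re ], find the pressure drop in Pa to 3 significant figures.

Hydraulic diameter D_h = 4A/P = 4·(0.353·0.299)/(2·(0.353+0.299)) = 0.4222/1.304 = 0.3238 m.
Re = ρVD_h/μ = 893·2.13·0.3238/0.0143 = 4.306e+04.
ε/D_h = 8.9e-05/0.3238 = 0.000275; Haaland gives 1/√f = -1.8 log₁₀[2.61e-05+0.00016] = 6.713, so f = 0.02219.
ΔP = f(L/D_h)(ρV²/2) = 0.02219·4.2/0.3238·2026 = 583 Pa.

ΔP ≈ 583 Pa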